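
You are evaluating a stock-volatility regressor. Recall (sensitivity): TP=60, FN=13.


Recall = TP/(TP+FN)
= 60/(60+13)
= 60/73 = 82.19%

82.19%


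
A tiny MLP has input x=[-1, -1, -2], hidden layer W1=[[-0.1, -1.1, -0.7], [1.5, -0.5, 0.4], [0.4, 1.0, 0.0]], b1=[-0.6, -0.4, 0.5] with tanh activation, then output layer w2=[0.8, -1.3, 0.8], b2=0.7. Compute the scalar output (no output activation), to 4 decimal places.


z1[0] = (-0.1)·(-1) + (-1.1)·(-1) + (-0.7)·(-2) - 0.6 = 2.0
z1[1] = (1.5)·(-1) + (-0.5)·(-1) + (0.4)·(-2) - 0.4 = -2.2
z1[2] = (0.4)·(-1) + (1.0)·(-1) + (0.0)·(-2) + 0.5 = -0.9
h = tanh(z1) = [0.964, -0.9757, -0.7163]
output = (0.8)·(0.964) + (-1.3)·(-0.9757) + (0.8)·(-0.7163) + 0.7 = 2.1666

2.1666


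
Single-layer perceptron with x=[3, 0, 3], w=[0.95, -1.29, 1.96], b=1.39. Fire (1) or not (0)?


z = (3)·(0.95) + (0)·(-1.29) + (3)·(1.96) + 1.39
  = 10.12
step(z) = 1 (z≥0)

1


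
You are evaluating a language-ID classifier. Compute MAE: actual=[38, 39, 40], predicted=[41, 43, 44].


Absolute errors: |38-41|=3, |39-43|=4, |40-44|=4
Sum = 11
MAE = 11/3 = 11/3

11/3


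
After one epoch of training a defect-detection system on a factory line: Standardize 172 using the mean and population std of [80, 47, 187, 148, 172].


μ = 126.8, σ = 54.1753
z = (172 - 126.8)/54.1753 = 0.8343

0.8343


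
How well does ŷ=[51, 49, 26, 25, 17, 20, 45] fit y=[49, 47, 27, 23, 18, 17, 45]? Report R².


ȳ = 32.2857
SS_res = Σ(y-ŷ)² = 23
SS_tot = Σ(y-ȳ)² = 1209.43
R² = 1 - SS_res/SS_tot = 1 - 0.019 = 0.981

0.981


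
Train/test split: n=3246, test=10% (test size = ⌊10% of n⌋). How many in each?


Test = ⌊3246·10/100⌋ = 324
Train = 3246 - 324 = 2922

Train: 2922, Test: 324


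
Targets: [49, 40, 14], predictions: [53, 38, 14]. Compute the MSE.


Squared errors: (49-53)²=16, (40-38)²=4, (14-14)²=0
Sum = 20
MSE = 20/3 = 20/3

20/3


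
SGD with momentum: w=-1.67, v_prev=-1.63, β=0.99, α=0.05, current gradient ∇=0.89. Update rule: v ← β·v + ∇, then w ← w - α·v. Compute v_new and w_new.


v_new = 0.99·-1.63 + 0.89 = -1.6137 + 0.89 = -0.7237
w_new = -1.67 - 0.05·-0.7237 = -1.67 + 0.036185 = -1.633815

v_new=-0.7237, w_new=-1.633815


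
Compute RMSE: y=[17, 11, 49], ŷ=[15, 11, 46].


MSE = 13/3 = 4.3333
RMSE = √(13/3) = 2.0817

2.0817


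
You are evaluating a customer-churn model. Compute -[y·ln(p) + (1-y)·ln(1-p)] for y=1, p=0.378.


BCE = -[y·ln(p) + (1-y)·ln(1-p)]
= -1·ln(0.378) - 0
= -ln(0.378) = 0.9729

0.9729


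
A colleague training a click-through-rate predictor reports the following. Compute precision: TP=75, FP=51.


Precision = TP/(TP+FP)
= 75/(75+51)
= 75/126 = 59.52%

59.52%


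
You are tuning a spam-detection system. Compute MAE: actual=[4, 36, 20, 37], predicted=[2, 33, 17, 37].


Absolute errors: |4-2|=2, |36-33|=3, |20-17|=3, |37-37|=0
Sum = 8
MAE = 8/4 = 2

2


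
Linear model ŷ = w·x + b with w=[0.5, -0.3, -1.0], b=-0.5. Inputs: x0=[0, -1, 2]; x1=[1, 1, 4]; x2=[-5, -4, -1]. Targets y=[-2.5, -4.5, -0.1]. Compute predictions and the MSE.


ŷ0 = (0.5)·(0) + (-0.3)·(-1) + (-1.0)·(2) - 0.5 = -2.2
ŷ1 = (0.5)·(1) + (-0.3)·(1) + (-1.0)·(4) - 0.5 = -4.3
ŷ2 = (0.5)·(-5) + (-0.3)·(-4) + (-1.0)·(-1) - 0.5 = -0.8
errors² = [0.09, 0.04, 0.49]
MSE = 0.6200/3 = 0.2067

0.2067


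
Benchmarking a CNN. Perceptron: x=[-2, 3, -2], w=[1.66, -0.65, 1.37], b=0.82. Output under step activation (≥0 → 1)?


z = (-2)·(1.66) + (3)·(-0.65) + (-2)·(1.37) + 0.82
  = -7.19
step(z) = 0 (z<0)

0


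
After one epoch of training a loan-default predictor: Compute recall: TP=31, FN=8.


Recall = TP/(TP+FN)
= 31/(31+8)
= 31/39 = 79.49%

79.49%


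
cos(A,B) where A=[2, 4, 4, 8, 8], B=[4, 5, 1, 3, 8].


A·B = 2·4 + 4·5 + 4·1 + 8·3 + 8·8 = 120
‖A‖ = √164 = 12.8062, ‖B‖ = √115 = 10.7238
cos = 120/(√164·√115) = 120/√18860 = 0.8738

0.8738


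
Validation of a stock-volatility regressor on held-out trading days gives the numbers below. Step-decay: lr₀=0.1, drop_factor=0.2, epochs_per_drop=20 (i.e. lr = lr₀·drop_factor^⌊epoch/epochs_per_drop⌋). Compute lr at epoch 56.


n_drops = ⌊56/20⌋ = 2
lr = 0.1·0.2^2 = 0.1·0.04 = 0.004

0.004


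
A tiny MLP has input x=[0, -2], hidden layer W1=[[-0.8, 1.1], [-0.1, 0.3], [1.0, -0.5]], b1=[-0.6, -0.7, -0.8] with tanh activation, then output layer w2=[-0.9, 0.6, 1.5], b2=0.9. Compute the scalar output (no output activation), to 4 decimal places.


z1[0] = (-0.8)·(0) + (1.1)·(-2) - 0.6 = -2.8
z1[1] = (-0.1)·(0) + (0.3)·(-2) - 0.7 = -1.3
z1[2] = (1.0)·(0) + (-0.5)·(-2) - 0.8 = 0.2
h = tanh(z1) = [-0.9926, -0.8617, 0.1974]
output = (-0.9)·(-0.9926) + (0.6)·(-0.8617) + (1.5)·(0.1974) + 0.9 = 1.5724

1.5724


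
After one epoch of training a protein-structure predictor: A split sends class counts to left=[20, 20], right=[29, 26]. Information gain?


Parent = [49, 46], H_parent = 0.9993
H_left = 1 (n=40), H_right = 0.9979 (n=55)
H_children = (40/95)·1 + (55/95)·0.9979 = 0.9988
IG = 0.9993 - 0.9988 = 0.0005

0.0005


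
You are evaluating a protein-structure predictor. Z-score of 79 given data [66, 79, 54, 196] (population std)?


μ = 98.75, σ = 56.8391
z = (79 - 98.75)/56.8391 = -0.3475

-0.3475


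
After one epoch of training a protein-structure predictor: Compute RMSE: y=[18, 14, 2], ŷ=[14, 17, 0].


MSE = 29/3 = 9.6667
RMSE = √(29/3) = 3.1091

3.1091


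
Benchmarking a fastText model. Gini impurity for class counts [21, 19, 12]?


Probabilities: [21/52, 19/52, 12/52] ≈ [0.4038, 0.3654, 0.2308]
Σpᵢ² = (441 + 361 + 144)/52² = 946/2704
Gini = 1 - Σpᵢ² = 1 - 946/2704 = 0.6501

0.6501


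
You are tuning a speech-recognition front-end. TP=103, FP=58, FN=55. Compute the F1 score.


Precision = 103/161 = 0.6398
Recall = 103/158 = 0.6519
F1 = 2·P·R/(P+R) = 2·TP/(2·TP+FP+FN) = 206/(206+58+55) = 206/319 = 0.6458

0.6458


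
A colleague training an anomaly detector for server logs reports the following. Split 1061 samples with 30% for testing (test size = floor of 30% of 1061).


Test = ⌊1061·30/100⌋ = 318
Train = 1061 - 318 = 743

Train: 743, Test: 318


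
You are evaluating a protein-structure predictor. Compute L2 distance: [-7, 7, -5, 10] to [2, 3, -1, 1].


d = √((-7-2)² + (7-3)² + (-5+ 1)² + (10-1)²)
  = √(81 + 16 + 16 + 81)
  = √194 = 13.9284

13.9284


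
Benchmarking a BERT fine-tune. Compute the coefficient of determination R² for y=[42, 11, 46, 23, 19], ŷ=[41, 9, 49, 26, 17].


ȳ = 28.2
SS_res = Σ(y-ŷ)² = 27
SS_tot = Σ(y-ȳ)² = 914.8
R² = 1 - SS_res/SS_tot = 1 - 0.0295 = 0.9705

0.9705


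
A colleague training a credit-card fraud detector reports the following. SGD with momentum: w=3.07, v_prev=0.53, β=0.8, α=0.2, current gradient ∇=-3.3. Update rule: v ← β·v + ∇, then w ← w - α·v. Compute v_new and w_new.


v_new = 0.8·0.53 - 3.3 = 0.424 - 3.3 = -2.876
w_new = 3.07 - 0.2·-2.876 = 3.07 + 0.5752 = 3.6452

v_new=-2.876, w_new=3.6452


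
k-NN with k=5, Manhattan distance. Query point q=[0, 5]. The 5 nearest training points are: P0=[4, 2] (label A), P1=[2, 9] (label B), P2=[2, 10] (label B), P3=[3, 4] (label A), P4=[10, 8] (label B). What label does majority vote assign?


d(q,P0) = 7  (label A)
d(q,P1) = 6  (label B)
d(q,P2) = 7  (label B)
d(q,P3) = 4  (label A)
d(q,P4) = 13  (label B)
Votes: A=2, B=3
Majority → B

B


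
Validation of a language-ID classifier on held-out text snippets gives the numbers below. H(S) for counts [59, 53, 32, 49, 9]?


Probabilities: [59/202, 53/202, 32/202, 49/202, 9/202] ≈ [0.2921, 0.2624, 0.1584, 0.2426, 0.0446]
H = -((59/202)·log₂(59/202) + (53/202)·log₂(53/202) + (32/202)·log₂(32/202) + (49/202)·log₂(49/202) + (9/202)·log₂(9/202))
  = 2.1418 bits

2.1418 bits


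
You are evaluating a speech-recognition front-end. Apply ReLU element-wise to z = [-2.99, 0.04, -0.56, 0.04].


ReLU(-2.99) = max(0, -2.99) = 0.0
ReLU(0.04) = max(0, 0.04) = 0.04
ReLU(-0.56) = max(0, -0.56) = 0.0
ReLU(0.04) = max(0, 0.04) = 0.04
result = [0.0, 0.04, 0.0, 0.04]

[0.0, 0.04, 0.0, 0.04]


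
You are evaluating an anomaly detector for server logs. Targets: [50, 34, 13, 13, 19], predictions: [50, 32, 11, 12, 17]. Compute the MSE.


Squared errors: (50-50)²=0, (34-32)²=4, (13-11)²=4, (13-12)²=1, (19-17)²=4
Sum = 13
MSE = 13/5 = 13/5

13/5


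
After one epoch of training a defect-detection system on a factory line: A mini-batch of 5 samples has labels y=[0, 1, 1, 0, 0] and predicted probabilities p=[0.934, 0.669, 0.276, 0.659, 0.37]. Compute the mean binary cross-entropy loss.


L[0] = -ln(1-0.934) = -ln(0.066) = 2.7181
L[1] = -ln(0.669) = 0.402
L[2] = -ln(0.276) = 1.2874
L[3] = -ln(1-0.659) = -ln(0.341) = 1.0759
L[4] = -ln(1-0.37) = -ln(0.63) = 0.462
mean = (2.7181 + 0.402 + 1.2874 + 1.0759 + 0.462)/5 = 1.1891

1.1891


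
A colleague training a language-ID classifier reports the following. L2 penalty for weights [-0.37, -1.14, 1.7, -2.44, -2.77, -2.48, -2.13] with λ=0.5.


‖w‖₂² = (-0.37)² + (-1.14)² + (1.7)² + (-2.44)² + (-2.77)² + (-2.48)² + (-2.13)²
     = 0.1369 + 1.2996 + 2.89 + 5.9536 + 7.6729 + 6.1504 + 4.5369
     = 28.6403
λ·‖w‖₂² = 0.5·28.6403 = 14.32015

14.32015


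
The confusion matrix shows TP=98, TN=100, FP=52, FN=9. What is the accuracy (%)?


Accuracy = (TP+TN)/(TP+TN+FP+FN)
= (98+100)/(259)
= 198/259 = 76.45%

76.45%


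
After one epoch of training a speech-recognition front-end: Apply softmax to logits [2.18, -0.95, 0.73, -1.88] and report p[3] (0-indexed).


Exponentials: e^2.18=8.8463, e^-0.95=0.3867, e^0.73=2.0751, e^-1.88=0.1526
Sum = 11.4607
Softmax = [0.7719, 0.0337, 0.1811, 0.0133]
p[3] = 0.1526/11.4607 = 0.0133

0.0133


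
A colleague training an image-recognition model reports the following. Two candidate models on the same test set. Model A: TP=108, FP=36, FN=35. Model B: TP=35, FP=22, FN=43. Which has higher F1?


Model A: P=108/144=0.75, R=108/143=0.7552, F1=2PR/(P+R)=2TP/(2TP+FP+FN)=216/287=0.7526
Model B: P=35/57=0.614, R=35/78=0.4487, F1=2PR/(P+R)=2TP/(2TP+FP+FN)=70/135=0.5185
0.7526 > 0.5185 → Model A

Model A


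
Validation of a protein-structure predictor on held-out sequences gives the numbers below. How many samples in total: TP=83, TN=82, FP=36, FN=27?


Total = TP + TN + FP + FN
= 83 + 82 + 36 + 27
= 228
(Predicted positive: 119, predicted negative: 109)

228


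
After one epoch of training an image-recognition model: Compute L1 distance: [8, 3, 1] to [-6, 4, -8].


d = |8+ 6| + |3-4| + |1+ 8|
  = 14 + 1 + 9
  = 24

24


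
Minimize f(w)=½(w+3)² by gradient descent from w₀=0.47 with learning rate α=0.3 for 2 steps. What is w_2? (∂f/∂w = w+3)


step 1: grad = 0.47+3 = 3.47; w = 0.47 - 0.3·(3.47) = -0.571
step 2: grad = -0.571+3 = 2.429; w = -0.571 - 0.3·(2.429) = -1.2997

-1.2997


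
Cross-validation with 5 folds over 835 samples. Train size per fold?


Fold size = 835/5 = 167
Training per fold = 835 - 167 = 668

668


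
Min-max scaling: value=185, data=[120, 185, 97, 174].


min=97, max=185
(185-97)/(185-97) = 88/88 = 1.0

1.0


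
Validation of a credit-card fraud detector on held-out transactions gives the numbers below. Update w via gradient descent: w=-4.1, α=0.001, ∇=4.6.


w_new = w - α·∇
= -4.1 - 0.001·4.6
= -4.1 - 0.0046
= -4.1046

-4.1046


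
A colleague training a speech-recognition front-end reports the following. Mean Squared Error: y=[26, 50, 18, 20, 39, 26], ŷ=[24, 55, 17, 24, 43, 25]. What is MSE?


Squared errors: (26-24)²=4, (50-55)²=25, (18-17)²=1, (20-24)²=16, (39-43)²=16, (26-25)²=1
Sum = 63
MSE = 63/6 = 21/2

21/2


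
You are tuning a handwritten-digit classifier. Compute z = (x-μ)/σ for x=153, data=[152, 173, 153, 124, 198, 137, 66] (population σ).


μ = 143.2857, σ = 38.6032
z = (153 - 143.2857)/38.6032 = 0.2516

0.2516


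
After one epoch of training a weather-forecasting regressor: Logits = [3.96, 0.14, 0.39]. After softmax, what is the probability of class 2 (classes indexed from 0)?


Exponentials: e^3.96=52.4573, e^0.14=1.1503, e^0.39=1.477
Sum = 55.0846
Softmax = [0.9523, 0.0209, 0.0268]
p[2] = 1.477/55.0846 = 0.0268

0.0268


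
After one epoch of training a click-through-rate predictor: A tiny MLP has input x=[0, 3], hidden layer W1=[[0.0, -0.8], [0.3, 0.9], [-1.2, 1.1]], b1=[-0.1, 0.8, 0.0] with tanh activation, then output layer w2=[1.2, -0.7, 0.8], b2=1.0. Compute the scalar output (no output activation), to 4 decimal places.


z1[0] = (0.0)·(0) + (-0.8)·(3) - 0.1 = -2.5
z1[1] = (0.3)·(0) + (0.9)·(3) + 0.8 = 3.5
z1[2] = (-1.2)·(0) + (1.1)·(3) + 0.0 = 3.3
h = tanh(z1) = [-0.9866, 0.9982, 0.9973]
output = (1.2)·(-0.9866) + (-0.7)·(0.9982) + (0.8)·(0.9973) + 1.0 = -0.0848

-0.0848


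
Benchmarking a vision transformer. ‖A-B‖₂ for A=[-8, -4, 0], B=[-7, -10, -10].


d = √((-8+ 7)² + (-4+ 10)² + (0+ 10)²)
  = √(1 + 36 + 100)
  = √137 = 11.7047

11.7047


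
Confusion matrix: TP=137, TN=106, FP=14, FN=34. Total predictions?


Total = TP + TN + FP + FN
= 137 + 106 + 14 + 34
= 291
(Predicted positive: 151, predicted negative: 140)

291


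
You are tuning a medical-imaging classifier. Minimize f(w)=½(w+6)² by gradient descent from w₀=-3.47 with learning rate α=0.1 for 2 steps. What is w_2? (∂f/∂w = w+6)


step 1: grad = -3.47+6 = 2.53; w = -3.47 - 0.1·(2.53) = -3.723
step 2: grad = -3.723+6 = 2.277; w = -3.723 - 0.1·(2.277) = -3.9507

-3.9507


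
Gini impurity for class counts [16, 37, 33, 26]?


Probabilities: [16/112, 37/112, 33/112, 26/112] ≈ [0.1429, 0.3304, 0.2946, 0.2321]
Σpᵢ² = (256 + 1369 + 1089 + 676)/112² = 3390/12544
Gini = 1 - Σpᵢ² = 1 - 3390/12544 = 0.7298

0.7298


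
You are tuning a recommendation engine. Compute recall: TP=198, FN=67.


Recall = TP/(TP+FN)
= 198/(198+67)
= 198/265 = 74.72%

74.72%


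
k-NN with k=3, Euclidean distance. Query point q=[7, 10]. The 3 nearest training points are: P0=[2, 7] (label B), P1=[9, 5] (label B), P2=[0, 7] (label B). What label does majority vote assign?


d(q,P0) = 5.831  (label B)
d(q,P1) = 5.3852  (label B)
d(q,P2) = 7.6158  (label B)
Votes: A=0, B=3
Majority → B

B


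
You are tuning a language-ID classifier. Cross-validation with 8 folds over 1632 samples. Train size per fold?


Fold size = 1632/8 = 204
Training per fold = 1632 - 204 = 1428

1428


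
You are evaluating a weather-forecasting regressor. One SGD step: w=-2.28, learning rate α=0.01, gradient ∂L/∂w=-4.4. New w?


w_new = w - α·∇
= -2.28 - 0.01·-4.4
= -2.28 + 0.044
= -2.236

-2.236


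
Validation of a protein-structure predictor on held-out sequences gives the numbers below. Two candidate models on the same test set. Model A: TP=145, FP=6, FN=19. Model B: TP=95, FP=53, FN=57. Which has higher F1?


Model A: P=145/151=0.9603, R=145/164=0.8841, F1=2PR/(P+R)=2TP/(2TP+FP+FN)=290/315=0.9206
Model B: P=95/148=0.6419, R=95/152=0.625, F1=2PR/(P+R)=2TP/(2TP+FP+FN)=190/300=0.6333
0.9206 > 0.6333 → Model A

Model A


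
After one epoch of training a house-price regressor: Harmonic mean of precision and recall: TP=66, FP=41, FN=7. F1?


Precision = 66/107 = 0.6168
Recall = 66/73 = 0.9041
F1 = 2·P·R/(P+R) = 2·TP/(2·TP+FP+FN) = 132/(132+41+7) = 132/180 = 0.7333

0.7333


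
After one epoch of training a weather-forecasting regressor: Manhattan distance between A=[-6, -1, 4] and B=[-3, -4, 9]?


d = |-6+ 3| + |-1+ 4| + |4-9|
  = 3 + 3 + 5
  = 11

11


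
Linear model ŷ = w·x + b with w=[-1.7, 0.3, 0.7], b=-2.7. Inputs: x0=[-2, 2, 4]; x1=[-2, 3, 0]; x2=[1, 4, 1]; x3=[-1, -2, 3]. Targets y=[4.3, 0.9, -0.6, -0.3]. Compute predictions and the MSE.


ŷ0 = (-1.7)·(-2) + (0.3)·(2) + (0.7)·(4) - 2.7 = 4.1
ŷ1 = (-1.7)·(-2) + (0.3)·(3) + (0.7)·(0) - 2.7 = 1.6
ŷ2 = (-1.7)·(1) + (0.3)·(4) + (0.7)·(1) - 2.7 = -2.5
ŷ3 = (-1.7)·(-1) + (0.3)·(-2) + (0.7)·(3) - 2.7 = 0.5
errors² = [0.04, 0.49, 3.61, 0.64]
MSE = 4.7800/4 = 1.195

1.195


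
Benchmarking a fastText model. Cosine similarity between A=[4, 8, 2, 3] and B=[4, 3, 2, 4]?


A·B = 4·4 + 8·3 + 2·2 + 3·4 = 56
‖A‖ = √93 = 9.6437, ‖B‖ = √45 = 6.7082
cos = 56/(√93·√45) = 56/√4185 = 0.8656

0.8656


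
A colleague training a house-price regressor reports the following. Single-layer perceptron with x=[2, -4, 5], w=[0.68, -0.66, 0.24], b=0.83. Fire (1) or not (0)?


z = (2)·(0.68) + (-4)·(-0.66) + (5)·(0.24) + 0.83
  = 6.03
step(z) = 1 (z≥0)

1


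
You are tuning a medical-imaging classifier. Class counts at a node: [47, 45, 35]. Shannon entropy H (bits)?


Probabilities: [47/127, 45/127, 35/127] ≈ [0.3701, 0.3543, 0.2756]
H = -((47/127)·log₂(47/127) + (45/127)·log₂(45/127) + (35/127)·log₂(35/127))
  = 1.5735 bits

1.5735 bits


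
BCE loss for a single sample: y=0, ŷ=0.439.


BCE = -[y·ln(p) + (1-y)·ln(1-p)]
= -0 - 1·ln(1-0.439)
= -ln(0.561) = 0.578

0.578


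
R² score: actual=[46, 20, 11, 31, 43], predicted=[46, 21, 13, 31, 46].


ȳ = 30.2
SS_res = Σ(y-ŷ)² = 14
SS_tot = Σ(y-ȳ)² = 886.8
R² = 1 - SS_res/SS_tot = 1 - 0.0158 = 0.9842

0.9842


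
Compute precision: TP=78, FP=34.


Precision = TP/(TP+FP)
= 78/(78+34)
= 78/112 = 69.64%

69.64%


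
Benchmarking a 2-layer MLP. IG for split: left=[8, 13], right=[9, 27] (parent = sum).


Parent = [17, 40], H_parent = 0.8791
H_left = 0.9587 (n=21), H_right = 0.8113 (n=36)
H_children = (21/57)·0.9587 + (36/57)·0.8113 = 0.8656
IG = 0.8791 - 0.8656 = 0.0135

0.0135


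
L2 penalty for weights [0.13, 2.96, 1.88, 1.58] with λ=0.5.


‖w‖₂² = (0.13)² + (2.96)² + (1.88)² + (1.58)²
     = 0.0169 + 8.7616 + 3.5344 + 2.4964
     = 14.8093
λ·‖w‖₂² = 0.5·14.8093 = 7.40465

7.40465


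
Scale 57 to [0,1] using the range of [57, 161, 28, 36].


min=28, max=161
(57-28)/(161-28) = 29/133 = 0.218

0.218


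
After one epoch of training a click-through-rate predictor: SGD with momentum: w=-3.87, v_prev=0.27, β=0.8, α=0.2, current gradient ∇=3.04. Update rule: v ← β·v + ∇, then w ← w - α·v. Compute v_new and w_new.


v_new = 0.8·0.27 + 3.04 = 0.216 + 3.04 = 3.256
w_new = -3.87 - 0.2·3.256 = -3.87 - 0.6512 = -4.5212

v_new=3.256, w_new=-4.5212


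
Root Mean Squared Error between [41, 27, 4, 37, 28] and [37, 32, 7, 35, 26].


MSE = 58/5 = 11.6
RMSE = √(58/5) = 3.4059

3.4059


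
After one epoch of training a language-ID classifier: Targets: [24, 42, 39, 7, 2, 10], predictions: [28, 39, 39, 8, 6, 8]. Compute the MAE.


Absolute errors: |24-28|=4, |42-39|=3, |39-39|=0, |7-8|=1, |2-6|=4, |10-8|=2
Sum = 14
MAE = 14/6 = 7/3

7/3


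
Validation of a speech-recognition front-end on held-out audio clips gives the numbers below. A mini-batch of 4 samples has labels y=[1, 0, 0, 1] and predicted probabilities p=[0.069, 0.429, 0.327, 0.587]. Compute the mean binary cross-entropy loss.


L[0] = -ln(0.069) = 2.6736
L[1] = -ln(1-0.429) = -ln(0.571) = 0.5604
L[2] = -ln(1-0.327) = -ln(0.673) = 0.396
L[3] = -ln(0.587) = 0.5327
mean = (2.6736 + 0.5604 + 0.396 + 0.5327)/4 = 1.0407

1.0407


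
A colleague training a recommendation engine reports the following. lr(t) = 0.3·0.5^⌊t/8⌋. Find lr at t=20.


n_drops = ⌊20/8⌋ = 2
lr = 0.3·0.5^2 = 0.3·0.25 = 0.075

0.075


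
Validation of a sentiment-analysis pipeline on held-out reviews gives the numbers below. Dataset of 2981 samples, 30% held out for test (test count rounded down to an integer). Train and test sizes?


Test = ⌊2981·30/100⌋ = 894
Train = 2981 - 894 = 2087

Train: 2087, Test: 894


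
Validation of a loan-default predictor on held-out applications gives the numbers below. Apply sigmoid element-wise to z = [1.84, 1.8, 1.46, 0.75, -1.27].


σ(1.84) = 1/(1+e^-1.84) = 0.8629
σ(1.8) = 1/(1+e^-1.8) = 0.8581
σ(1.46) = 1/(1+e^-1.46) = 0.8115
σ(0.75) = 1/(1+e^-0.75) = 0.6792
σ(-1.27) = 1/(1+e^1.27) = 0.2193
result = [0.8629, 0.8581, 0.8115, 0.6792, 0.2193]

[0.8629, 0.8581, 0.8115, 0.6792, 0.2193]


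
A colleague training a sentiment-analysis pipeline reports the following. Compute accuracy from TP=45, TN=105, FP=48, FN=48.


Accuracy = (TP+TN)/(TP+TN+FP+FN)
= (45+105)/(246)
= 150/246 = 60.98%

60.98%


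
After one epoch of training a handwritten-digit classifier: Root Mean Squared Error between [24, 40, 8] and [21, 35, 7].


MSE = 35/3 = 11.6667
RMSE = √(35/3) = 3.4157

3.4157


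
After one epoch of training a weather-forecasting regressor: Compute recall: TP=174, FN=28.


Recall = TP/(TP+FN)
= 174/(174+28)
= 174/202 = 86.14%

86.14%


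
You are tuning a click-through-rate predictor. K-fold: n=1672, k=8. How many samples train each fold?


Fold size = 1672/8 = 209
Training per fold = 1672 - 209 = 1463

1463


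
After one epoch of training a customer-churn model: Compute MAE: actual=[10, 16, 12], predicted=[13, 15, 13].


Absolute errors: |10-13|=3, |16-15|=1, |12-13|=1
Sum = 5
MAE = 5/3 = 5/3

5/3


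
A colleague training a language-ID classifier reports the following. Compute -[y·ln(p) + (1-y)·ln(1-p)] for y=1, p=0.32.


BCE = -[y·ln(p) + (1-y)·ln(1-p)]
= -1·ln(0.32) - 0
= -ln(0.32) = 1.1394

1.1394


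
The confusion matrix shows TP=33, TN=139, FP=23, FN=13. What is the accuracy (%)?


Accuracy = (TP+TN)/(TP+TN+FP+FN)
= (33+139)/(208)
= 172/208 = 82.69%

82.69%


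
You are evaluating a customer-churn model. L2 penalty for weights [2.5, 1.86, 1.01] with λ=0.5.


‖w‖₂² = (2.5)² + (1.86)² + (1.01)²
     = 6.25 + 3.4596 + 1.0201
     = 10.7297
λ·‖w‖₂² = 0.5·10.7297 = 5.36485

5.36485


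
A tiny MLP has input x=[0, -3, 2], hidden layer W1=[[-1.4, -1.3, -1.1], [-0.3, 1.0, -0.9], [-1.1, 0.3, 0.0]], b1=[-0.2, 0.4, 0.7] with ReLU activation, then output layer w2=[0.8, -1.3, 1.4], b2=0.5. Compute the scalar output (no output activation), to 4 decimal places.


z1[0] = (-1.4)·(0) + (-1.3)·(-3) + (-1.1)·(2) - 0.2 = 1.5
z1[1] = (-0.3)·(0) + (1.0)·(-3) + (-0.9)·(2) + 0.4 = -4.4
z1[2] = (-1.1)·(0) + (0.3)·(-3) + (0.0)·(2) + 0.7 = -0.2
h = ReLU(z1) = [1.5, 0.0, 0.0]
output = (0.8)·(1.5) + (-1.3)·(0.0) + (1.4)·(0.0) + 0.5 = 1.7

1.7


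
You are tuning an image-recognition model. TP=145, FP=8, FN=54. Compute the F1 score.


Precision = 145/153 = 0.9477
Recall = 145/199 = 0.7286
F1 = 2·P·R/(P+R) = 2·TP/(2·TP+FP+FN) = 290/(290+8+54) = 290/352 = 0.8239

0.8239


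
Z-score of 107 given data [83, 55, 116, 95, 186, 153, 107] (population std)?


μ = 113.5714, σ = 40.6373
z = (107 - 113.5714)/40.6373 = -0.1617

-0.1617


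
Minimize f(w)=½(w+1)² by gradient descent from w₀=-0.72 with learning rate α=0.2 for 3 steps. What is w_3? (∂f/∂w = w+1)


step 1: grad = -0.72+1 = 0.28; w = -0.72 - 0.2·(0.28) = -0.776
step 2: grad = -0.776+1 = 0.224; w = -0.776 - 0.2·(0.224) = -0.8208
step 3: grad = -0.8208+1 = 0.1792; w = -0.8208 - 0.2·(0.1792) = -0.85664

-0.85664


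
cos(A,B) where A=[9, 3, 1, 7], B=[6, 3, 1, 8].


A·B = 9·6 + 3·3 + 1·1 + 7·8 = 120
‖A‖ = √140 = 11.8322, ‖B‖ = √110 = 10.4881
cos = 120/(√140·√110) = 120/√15400 = 0.967

0.967


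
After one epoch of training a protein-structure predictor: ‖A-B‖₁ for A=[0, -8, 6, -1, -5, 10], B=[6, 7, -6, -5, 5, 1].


d = |0-6| + |-8-7| + |6+ 6| + |-1+ 5| + |-5-5| + |10-1|
  = 6 + 15 + 12 + 4 + 10 + 9
  = 56

56


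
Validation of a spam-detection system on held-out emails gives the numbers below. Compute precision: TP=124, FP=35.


Precision = TP/(TP+FP)
= 124/(124+35)
= 124/159 = 77.99%

77.99%


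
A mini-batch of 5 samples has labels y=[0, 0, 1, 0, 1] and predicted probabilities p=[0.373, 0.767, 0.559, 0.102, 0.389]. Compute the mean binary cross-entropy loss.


L[0] = -ln(1-0.373) = -ln(0.627) = 0.4668
L[1] = -ln(1-0.767) = -ln(0.233) = 1.4567
L[2] = -ln(0.559) = 0.5816
L[3] = -ln(1-0.102) = -ln(0.898) = 0.1076
L[4] = -ln(0.389) = 0.9442
mean = (0.4668 + 1.4567 + 0.5816 + 0.1076 + 0.9442)/5 = 0.7114

0.7114


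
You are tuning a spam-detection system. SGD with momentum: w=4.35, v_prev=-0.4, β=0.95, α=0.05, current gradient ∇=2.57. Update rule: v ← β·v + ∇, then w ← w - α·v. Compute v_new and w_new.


v_new = 0.95·-0.4 + 2.57 = -0.38 + 2.57 = 2.19
w_new = 4.35 - 0.05·2.19 = 4.35 - 0.1095 = 4.2405

v_new=2.19, w_new=4.2405


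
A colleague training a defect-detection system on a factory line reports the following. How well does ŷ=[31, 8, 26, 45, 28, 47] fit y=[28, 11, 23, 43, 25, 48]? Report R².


ȳ = 29.6667
SS_res = Σ(y-ŷ)² = 41
SS_tot = Σ(y-ȳ)² = 931.33
R² = 1 - SS_res/SS_tot = 1 - 0.044 = 0.956

0.956


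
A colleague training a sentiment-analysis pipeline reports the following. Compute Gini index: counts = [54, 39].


Probabilities: [54/93, 39/93] ≈ [0.5806, 0.4194]
Σpᵢ² = (2916 + 1521)/93² = 4437/8649
Gini = 1 - Σpᵢ² = 1 - 4437/8649 = 0.487

0.487


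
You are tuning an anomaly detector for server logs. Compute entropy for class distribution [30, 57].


Probabilities: [30/87, 57/87] ≈ [0.3448, 0.6552]
H = -((30/87)·log₂(30/87) + (57/87)·log₂(57/87))
  = 0.9294 bits

0.9294 bits


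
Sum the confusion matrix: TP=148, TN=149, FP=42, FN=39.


Total = TP + TN + FP + FN
= 148 + 149 + 42 + 39
= 378
(Predicted positive: 190, predicted negative: 188)

378


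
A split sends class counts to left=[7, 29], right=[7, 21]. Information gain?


Parent = [14, 50], H_parent = 0.7579
H_left = 0.7107 (n=36), H_right = 0.8113 (n=28)
H_children = (36/64)·0.7107 + (28/64)·0.8113 = 0.7547
IG = 0.7579 - 0.7547 = 0.0032

0.0032


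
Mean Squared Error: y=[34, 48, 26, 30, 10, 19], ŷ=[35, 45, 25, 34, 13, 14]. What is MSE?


Squared errors: (34-35)²=1, (48-45)²=9, (26-25)²=1, (30-34)²=16, (10-13)²=9, (19-14)²=25
Sum = 61
MSE = 61/6 = 61/6

61/6


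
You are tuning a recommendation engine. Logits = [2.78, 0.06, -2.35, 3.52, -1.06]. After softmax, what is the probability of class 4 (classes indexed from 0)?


Exponentials: e^2.78=16.119, e^0.06=1.0618, e^-2.35=0.0954, e^3.52=33.7844, e^-1.06=0.3465
Sum = 51.4071
Softmax = [0.3136, 0.0207, 0.0019, 0.6572, 0.0067]
p[4] = 0.3465/51.4071 = 0.0067

0.0067


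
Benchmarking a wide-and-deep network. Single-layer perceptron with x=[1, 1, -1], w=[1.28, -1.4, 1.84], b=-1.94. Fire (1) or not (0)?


z = (1)·(1.28) + (1)·(-1.4) + (-1)·(1.84) - 1.94
  = -3.9
step(z) = 0 (z<0)

0


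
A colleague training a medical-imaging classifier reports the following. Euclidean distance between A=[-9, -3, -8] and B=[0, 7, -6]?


d = √((-9-0)² + (-3-7)² + (-8+ 6)²)
  = √(81 + 100 + 4)
  = √185 = 13.6015

13.6015


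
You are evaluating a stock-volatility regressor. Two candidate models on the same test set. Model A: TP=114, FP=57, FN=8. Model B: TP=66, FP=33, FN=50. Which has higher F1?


Model A: P=114/171=0.6667, R=114/122=0.9344, F1=2PR/(P+R)=2TP/(2TP+FP+FN)=228/293=0.7782
Model B: P=66/99=0.6667, R=66/116=0.569, F1=2PR/(P+R)=2TP/(2TP+FP+FN)=132/215=0.614
0.7782 > 0.614 → Model A

Model A


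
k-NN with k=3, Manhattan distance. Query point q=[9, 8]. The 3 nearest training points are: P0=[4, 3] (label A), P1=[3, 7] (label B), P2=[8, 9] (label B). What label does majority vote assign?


d(q,P0) = 10  (label A)
d(q,P1) = 7  (label B)
d(q,P2) = 2  (label B)
Votes: A=1, B=2
Majority → B

B


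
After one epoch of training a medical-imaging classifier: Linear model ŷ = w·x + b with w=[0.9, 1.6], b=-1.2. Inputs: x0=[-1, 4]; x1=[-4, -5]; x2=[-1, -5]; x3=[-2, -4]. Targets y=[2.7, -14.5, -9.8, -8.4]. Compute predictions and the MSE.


ŷ0 = (0.9)·(-1) + (1.6)·(4) - 1.2 = 4.3
ŷ1 = (0.9)·(-4) + (1.6)·(-5) - 1.2 = -12.8
ŷ2 = (0.9)·(-1) + (1.6)·(-5) - 1.2 = -10.1
ŷ3 = (0.9)·(-2) + (1.6)·(-4) - 1.2 = -9.4
errors² = [2.56, 2.89, 0.09, 1.0]
MSE = 6.5400/4 = 1.635

1.635


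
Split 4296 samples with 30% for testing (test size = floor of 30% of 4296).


Test = ⌊4296·30/100⌋ = 1288
Train = 4296 - 1288 = 3008

Train: 3008, Test: 1288


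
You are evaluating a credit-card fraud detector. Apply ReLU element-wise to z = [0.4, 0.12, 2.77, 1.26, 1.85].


ReLU(0.4) = max(0, 0.4) = 0.4
ReLU(0.12) = max(0, 0.12) = 0.12
ReLU(2.77) = max(0, 2.77) = 2.77
ReLU(1.26) = max(0, 1.26) = 1.26
ReLU(1.85) = max(0, 1.85) = 1.85
result = [0.4, 0.12, 2.77, 1.26, 1.85]

[0.4, 0.12, 2.77, 1.26, 1.85]


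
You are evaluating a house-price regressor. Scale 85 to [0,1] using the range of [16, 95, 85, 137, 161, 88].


min=16, max=161
(85-16)/(161-16) = 69/145 = 0.4759

0.4759


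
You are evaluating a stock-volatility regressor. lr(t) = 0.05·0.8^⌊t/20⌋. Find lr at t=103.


n_drops = ⌊103/20⌋ = 5
lr = 0.05·0.8^5 = 0.05·0.32768 = 0.016384

0.016384


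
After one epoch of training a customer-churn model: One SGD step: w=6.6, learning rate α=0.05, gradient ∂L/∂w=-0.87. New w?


w_new = w - α·∇
= 6.6 - 0.05·-0.87
= 6.6 + 0.0435
= 6.6435

6.6435


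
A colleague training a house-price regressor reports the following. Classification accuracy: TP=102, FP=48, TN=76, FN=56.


Accuracy = (TP+TN)/(TP+TN+FP+FN)
= (102+76)/(282)
= 178/282 = 63.12%

63.12%


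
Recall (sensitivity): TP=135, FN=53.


Recall = TP/(TP+FN)
= 135/(135+53)
= 135/188 = 71.81%

71.81%


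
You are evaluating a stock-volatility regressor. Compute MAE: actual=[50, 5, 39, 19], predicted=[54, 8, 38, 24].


Absolute errors: |50-54|=4, |5-8|=3, |39-38|=1, |19-24|=5
Sum = 13
MAE = 13/4 = 13/4

13/4


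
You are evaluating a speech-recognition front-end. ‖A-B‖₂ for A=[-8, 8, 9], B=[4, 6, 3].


d = √((-8-4)² + (8-6)² + (9-3)²)
  = √(144 + 4 + 36)
  = √184 = 13.5647

13.5647


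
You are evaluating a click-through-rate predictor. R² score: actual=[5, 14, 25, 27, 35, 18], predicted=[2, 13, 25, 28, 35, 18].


ȳ = 20.6667
SS_res = Σ(y-ŷ)² = 11
SS_tot = Σ(y-ȳ)² = 561.33
R² = 1 - SS_res/SS_tot = 1 - 0.0196 = 0.9804

0.9804


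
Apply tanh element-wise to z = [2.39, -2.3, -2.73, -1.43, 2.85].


tanh(2.39) = 0.9833
tanh(-2.3) = -0.9801
tanh(-2.73) = -0.9915
tanh(-1.43) = -0.8917
tanh(2.85) = 0.9933
result = [0.9833, -0.9801, -0.9915, -0.8917, 0.9933]

[0.9833, -0.9801, -0.9915, -0.8917, 0.9933]


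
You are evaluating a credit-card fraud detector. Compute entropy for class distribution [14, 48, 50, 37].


Probabilities: [14/149, 48/149, 50/149, 37/149] ≈ [0.094, 0.3221, 0.3356, 0.2483]
H = -((14/149)·log₂(14/149) + (48/149)·log₂(48/149) + (50/149)·log₂(50/149) + (37/149)·log₂(37/149))
  = 1.8747 bits

1.8747 bits


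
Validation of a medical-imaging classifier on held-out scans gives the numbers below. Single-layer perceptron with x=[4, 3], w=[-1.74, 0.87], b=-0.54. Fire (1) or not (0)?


z = (4)·(-1.74) + (3)·(0.87) - 0.54
  = -4.89
step(z) = 0 (z<0)

0


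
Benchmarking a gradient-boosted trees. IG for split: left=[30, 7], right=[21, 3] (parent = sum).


Parent = [51, 10], H_parent = 0.6436
H_left = 0.6998 (n=37), H_right = 0.5436 (n=24)
H_children = (37/61)·0.6998 + (24/61)·0.5436 = 0.6383
IG = 0.6436 - 0.6383 = 0.0053

0.0053


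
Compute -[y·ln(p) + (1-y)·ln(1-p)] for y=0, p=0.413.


BCE = -[y·ln(p) + (1-y)·ln(1-p)]
= -0 - 1·ln(1-0.413)
= -ln(0.587) = 0.5327

0.5327


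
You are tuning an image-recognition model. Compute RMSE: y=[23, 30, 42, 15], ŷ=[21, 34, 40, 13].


MSE = 28/4 = 7
RMSE = √(28/4) = 2.6458

2.6458


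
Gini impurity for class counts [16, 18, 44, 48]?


Probabilities: [16/126, 18/126, 44/126, 48/126] ≈ [0.127, 0.1429, 0.3492, 0.381]
Σpᵢ² = (256 + 324 + 1936 + 2304)/126² = 4820/15876
Gini = 1 - Σpᵢ² = 1 - 4820/15876 = 0.6964

0.6964


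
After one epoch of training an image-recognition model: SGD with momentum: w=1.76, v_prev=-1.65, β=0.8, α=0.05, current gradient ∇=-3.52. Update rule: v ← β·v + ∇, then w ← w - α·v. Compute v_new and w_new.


v_new = 0.8·-1.65 - 3.52 = -1.32 - 3.52 = -4.84
w_new = 1.76 - 0.05·-4.84 = 1.76 + 0.242 = 2.002

v_new=-4.84, w_new=2.002


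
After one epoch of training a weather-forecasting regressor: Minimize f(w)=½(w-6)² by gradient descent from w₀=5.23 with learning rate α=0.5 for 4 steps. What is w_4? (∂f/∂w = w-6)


step 1: grad = 5.23-6 = -0.77; w = 5.23 - 0.5·(-0.77) = 5.615
step 2: grad = 5.615-6 = -0.385; w = 5.615 - 0.5·(-0.385) = 5.8075
step 3: grad = 5.8075-6 = -0.1925; w = 5.8075 - 0.5·(-0.1925) = 5.90375
step 4: grad = 5.90375-6 = -0.09625; w = 5.90375 - 0.5·(-0.09625) = 5.951875

5.951875


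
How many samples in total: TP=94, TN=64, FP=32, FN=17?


Total = TP + TN + FP + FN
= 94 + 64 + 32 + 17
= 207
(Predicted positive: 126, predicted negative: 81)

207


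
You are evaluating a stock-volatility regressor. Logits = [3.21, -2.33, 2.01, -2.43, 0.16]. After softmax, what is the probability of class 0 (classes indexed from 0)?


Exponentials: e^3.21=24.7791, e^-2.33=0.0973, e^2.01=7.4633, e^-2.43=0.088, e^0.16=1.1735
Sum = 33.6012
Softmax = [0.7374, 0.0029, 0.2221, 0.0026, 0.0349]
p[0] = 24.7791/33.6012 = 0.7374

0.7374


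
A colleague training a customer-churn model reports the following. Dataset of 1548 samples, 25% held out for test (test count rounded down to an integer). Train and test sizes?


Test = ⌊1548·25/100⌋ = 387
Train = 1548 - 387 = 1161

Train: 1161, Test: 387


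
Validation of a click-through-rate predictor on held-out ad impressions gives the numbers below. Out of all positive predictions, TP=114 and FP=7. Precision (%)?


Precision = TP/(TP+FP)
= 114/(114+7)
= 114/121 = 94.21%

94.21%


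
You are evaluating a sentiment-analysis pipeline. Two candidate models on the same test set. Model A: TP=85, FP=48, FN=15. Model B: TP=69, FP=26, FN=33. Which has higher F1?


Model A: P=85/133=0.6391, R=85/100=0.85, F1=2PR/(P+R)=2TP/(2TP+FP+FN)=170/233=0.7296
Model B: P=69/95=0.7263, R=69/102=0.6765, F1=2PR/(P+R)=2TP/(2TP+FP+FN)=138/197=0.7005
0.7296 > 0.7005 → Model A

Model A


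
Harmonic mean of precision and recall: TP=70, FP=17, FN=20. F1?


Precision = 70/87 = 0.8046
Recall = 70/90 = 0.7778
F1 = 2·P·R/(P+R) = 2·TP/(2·TP+FP+FN) = 140/(140+17+20) = 140/177 = 0.791

0.791


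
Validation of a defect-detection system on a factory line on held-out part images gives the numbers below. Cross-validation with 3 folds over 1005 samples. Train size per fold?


Fold size = 1005/3 = 335
Training per fold = 1005 - 335 = 670

670


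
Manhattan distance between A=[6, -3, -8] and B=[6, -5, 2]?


d = |6-6| + |-3+ 5| + |-8-2|
  = 0 + 2 + 10
  = 12

12


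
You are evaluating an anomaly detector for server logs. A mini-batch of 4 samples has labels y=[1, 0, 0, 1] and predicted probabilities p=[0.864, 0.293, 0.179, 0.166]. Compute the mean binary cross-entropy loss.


L[0] = -ln(0.864) = 0.1462
L[1] = -ln(1-0.293) = -ln(0.707) = 0.3467
L[2] = -ln(1-0.179) = -ln(0.821) = 0.1972
L[3] = -ln(0.166) = 1.7958
mean = (0.1462 + 0.3467 + 0.1972 + 1.7958)/4 = 0.6215

0.6215


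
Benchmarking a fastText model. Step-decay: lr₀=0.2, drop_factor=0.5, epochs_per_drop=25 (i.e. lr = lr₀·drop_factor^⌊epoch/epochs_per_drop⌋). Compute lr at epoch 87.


n_drops = ⌊87/25⌋ = 3
lr = 0.2·0.5^3 = 0.2·0.125 = 0.025

0.025


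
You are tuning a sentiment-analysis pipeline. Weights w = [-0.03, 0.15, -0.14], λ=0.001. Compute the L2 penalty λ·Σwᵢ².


‖w‖₂² = (-0.03)² + (0.15)² + (-0.14)²
     = 0.0009 + 0.0225 + 0.0196
     = 0.043
λ·‖w‖₂² = 0.001·0.043 = 4.3e-05

4.3e-05


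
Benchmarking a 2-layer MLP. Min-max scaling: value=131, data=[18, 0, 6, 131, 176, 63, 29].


min=0, max=176
(131-0)/(176-0) = 131/176 = 0.7443

0.7443


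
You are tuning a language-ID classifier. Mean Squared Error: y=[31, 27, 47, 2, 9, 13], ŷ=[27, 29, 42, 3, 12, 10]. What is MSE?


Squared errors: (31-27)²=16, (27-29)²=4, (47-42)²=25, (2-3)²=1, (9-12)²=9, (13-10)²=9
Sum = 64
MSE = 64/6 = 32/3

32/3


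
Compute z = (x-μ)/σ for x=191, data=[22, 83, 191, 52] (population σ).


μ = 87, σ = 63.8005
z = (191 - 87)/63.8005 = 1.6301

1.6301


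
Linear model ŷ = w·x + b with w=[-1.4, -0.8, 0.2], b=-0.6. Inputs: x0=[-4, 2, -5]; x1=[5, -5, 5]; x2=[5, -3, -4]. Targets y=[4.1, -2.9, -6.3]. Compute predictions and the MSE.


ŷ0 = (-1.4)·(-4) + (-0.8)·(2) + (0.2)·(-5) - 0.6 = 2.4
ŷ1 = (-1.4)·(5) + (-0.8)·(-5) + (0.2)·(5) - 0.6 = -2.6
ŷ2 = (-1.4)·(5) + (-0.8)·(-3) + (0.2)·(-4) - 0.6 = -6.0
errors² = [2.89, 0.09, 0.09]
MSE = 3.0700/3 = 1.0233

1.0233


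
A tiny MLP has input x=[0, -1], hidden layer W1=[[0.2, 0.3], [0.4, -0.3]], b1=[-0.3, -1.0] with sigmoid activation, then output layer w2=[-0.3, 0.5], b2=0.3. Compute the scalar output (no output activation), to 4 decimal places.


z1[0] = (0.2)·(0) + (0.3)·(-1) - 0.3 = -0.6
z1[1] = (0.4)·(0) + (-0.3)·(-1) - 1.0 = -0.7
h = sigmoid(z1) = [0.3543, 0.3318]
output = (-0.3)·(0.3543) + (0.5)·(0.3318) + 0.3 = 0.3596

0.3596


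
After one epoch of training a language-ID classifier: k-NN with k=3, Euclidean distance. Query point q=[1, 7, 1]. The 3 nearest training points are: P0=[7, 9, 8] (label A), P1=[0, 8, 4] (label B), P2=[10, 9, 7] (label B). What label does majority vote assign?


d(q,P0) = 9.434  (label A)
d(q,P1) = 3.3166  (label B)
d(q,P2) = 11.0  (label B)
Votes: A=1, B=2
Majority → B

B


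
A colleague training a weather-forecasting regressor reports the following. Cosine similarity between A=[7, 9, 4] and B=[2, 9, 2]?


A·B = 7·2 + 9·9 + 4·2 = 103
‖A‖ = √146 = 12.083, ‖B‖ = √89 = 9.434
cos = 103/(√146·√89) = 103/√12994 = 0.9036

0.9036


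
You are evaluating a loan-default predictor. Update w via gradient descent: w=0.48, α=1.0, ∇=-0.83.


w_new = w - α·∇
= 0.48 - 1.0·-0.83
= 0.48 + 0.83
= 1.31

1.31


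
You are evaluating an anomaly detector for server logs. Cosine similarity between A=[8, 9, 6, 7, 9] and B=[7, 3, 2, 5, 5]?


A·B = 8·7 + 9·3 + 6·2 + 7·5 + 9·5 = 175
‖A‖ = √311 = 17.6352, ‖B‖ = √112 = 10.583
cos = 175/(√311·√112) = 175/√34832 = 0.9377

0.9377


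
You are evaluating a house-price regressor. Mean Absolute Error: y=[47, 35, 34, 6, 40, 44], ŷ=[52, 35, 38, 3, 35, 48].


Absolute errors: |47-52|=5, |35-35|=0, |34-38|=4, |6-3|=3, |40-35|=5, |44-48|=4
Sum = 21
MAE = 21/6 = 7/2

7/2


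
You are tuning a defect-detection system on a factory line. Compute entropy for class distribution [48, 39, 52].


Probabilities: [48/139, 39/139, 52/139] ≈ [0.3453, 0.2806, 0.3741]
H = -((48/139)·log₂(48/139) + (39/139)·log₂(39/139) + (52/139)·log₂(52/139))
  = 1.5748 bits

1.5748 bits


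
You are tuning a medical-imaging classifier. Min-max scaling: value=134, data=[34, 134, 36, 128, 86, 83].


min=34, max=134
(134-34)/(134-34) = 100/100 = 1.0

1.0


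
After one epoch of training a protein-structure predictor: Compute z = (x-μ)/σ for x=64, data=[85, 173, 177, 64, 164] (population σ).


μ = 132.6, σ = 48.0858
z = (64 - 132.6)/48.0858 = -1.4266

-1.4266


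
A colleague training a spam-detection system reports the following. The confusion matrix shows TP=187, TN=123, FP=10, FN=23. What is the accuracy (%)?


Accuracy = (TP+TN)/(TP+TN+FP+FN)
= (187+123)/(343)
= 310/343 = 90.38%

90.38%


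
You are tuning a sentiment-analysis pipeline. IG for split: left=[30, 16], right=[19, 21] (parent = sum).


Parent = [49, 37], H_parent = 0.9859
H_left = 0.9321 (n=46), H_right = 0.9982 (n=40)
H_children = (46/86)·0.9321 + (40/86)·0.9982 = 0.9628
IG = 0.9859 - 0.9628 = 0.0231

0.0231
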